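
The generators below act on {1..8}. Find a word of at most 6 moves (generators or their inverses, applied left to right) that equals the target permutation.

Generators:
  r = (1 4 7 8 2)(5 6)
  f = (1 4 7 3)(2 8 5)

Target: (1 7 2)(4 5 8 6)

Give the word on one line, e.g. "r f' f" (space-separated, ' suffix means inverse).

  after r: (1 4 7 8 2)(5 6)
  after f: (1 7 5 6 2 4 3)
  after f: (1 3 4)(2 7)(5 6 8)
  after r': (1 3)(2 4)(6 7 8)
  after f': (1 7 2)(4 5 8 6)

r f f r' f'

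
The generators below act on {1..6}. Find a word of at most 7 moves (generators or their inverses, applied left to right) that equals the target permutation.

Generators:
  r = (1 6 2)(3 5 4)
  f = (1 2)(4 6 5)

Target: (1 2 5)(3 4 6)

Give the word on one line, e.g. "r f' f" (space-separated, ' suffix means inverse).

  after r': (1 2 6)(3 4 5)
  after f': (2 4 6)(3 5)
  after r': (1 2 5 4)
  after f: (2 4)(5 6)
  after r': (1 2 5)(3 4 6)

r' f' r' f r'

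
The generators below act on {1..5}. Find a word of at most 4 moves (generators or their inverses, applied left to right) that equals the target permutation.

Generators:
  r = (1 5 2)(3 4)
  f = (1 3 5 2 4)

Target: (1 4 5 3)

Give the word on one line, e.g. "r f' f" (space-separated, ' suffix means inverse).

  after r': (1 2 5)(3 4)
  after f: (1 4 5 3)

r' f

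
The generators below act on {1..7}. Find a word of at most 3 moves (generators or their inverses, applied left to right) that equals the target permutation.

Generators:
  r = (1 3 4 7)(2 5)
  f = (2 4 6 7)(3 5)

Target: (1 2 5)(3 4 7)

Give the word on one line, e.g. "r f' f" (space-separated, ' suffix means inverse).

f r' f

  after f: (2 4 6 7)(3 5)
  after r': (1 7 5)(2 3)(4 6)
  after f: (1 2 5)(3 4 7)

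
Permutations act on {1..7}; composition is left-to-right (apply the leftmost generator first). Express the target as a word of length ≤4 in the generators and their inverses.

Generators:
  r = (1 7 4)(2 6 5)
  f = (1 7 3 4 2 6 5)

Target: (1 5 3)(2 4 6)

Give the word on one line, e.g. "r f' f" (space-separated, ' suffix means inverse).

r f' f'

  after r: (1 7 4)(2 6 5)
  after f': (3 7)(4 5)
  after f': (1 5 3)(2 4 6)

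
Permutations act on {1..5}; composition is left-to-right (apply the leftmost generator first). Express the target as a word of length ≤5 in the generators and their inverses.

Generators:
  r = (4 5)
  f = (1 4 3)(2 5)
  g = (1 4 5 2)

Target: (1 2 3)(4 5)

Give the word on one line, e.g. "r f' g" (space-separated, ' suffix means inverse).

  after g: (1 4 5 2)
  after f': (2 3 4)
  after g': (1 2 3)(4 5)

g f' g'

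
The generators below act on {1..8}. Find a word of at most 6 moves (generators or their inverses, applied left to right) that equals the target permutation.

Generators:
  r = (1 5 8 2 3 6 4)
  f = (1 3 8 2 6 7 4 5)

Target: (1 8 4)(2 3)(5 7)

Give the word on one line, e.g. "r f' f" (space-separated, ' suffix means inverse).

f r' r' f r'

  after f: (1 3 8 2 6 7 4 5)
  after r': (1 2 3 5 4)(6 7)
  after r': (1 8 5 6 7 3)
  after f: (1 2 6 4 5 7 8)
  after r': (1 8 4)(2 3)(5 7)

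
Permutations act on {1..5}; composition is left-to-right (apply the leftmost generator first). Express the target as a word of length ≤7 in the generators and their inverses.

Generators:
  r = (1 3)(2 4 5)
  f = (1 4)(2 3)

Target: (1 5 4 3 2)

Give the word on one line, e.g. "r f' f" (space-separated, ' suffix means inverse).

  after r: (1 3)(2 4 5)
  after r: (2 5 4)
  after r: (1 3)
  after f: (1 2 3 4)
  after r': (1 5 4 3 2)

r r r f r'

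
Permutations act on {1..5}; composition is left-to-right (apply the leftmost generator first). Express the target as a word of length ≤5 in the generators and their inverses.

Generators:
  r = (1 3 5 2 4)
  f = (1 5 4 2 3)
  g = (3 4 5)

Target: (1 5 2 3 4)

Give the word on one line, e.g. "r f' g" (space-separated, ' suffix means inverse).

  after g': (3 5 4)
  after f: (1 5 2 3 4)
  after r': (1 3 2)
  after g: (1 4 5 3 2)
  after f': (1 5 2 3 4)

g' f r' g f'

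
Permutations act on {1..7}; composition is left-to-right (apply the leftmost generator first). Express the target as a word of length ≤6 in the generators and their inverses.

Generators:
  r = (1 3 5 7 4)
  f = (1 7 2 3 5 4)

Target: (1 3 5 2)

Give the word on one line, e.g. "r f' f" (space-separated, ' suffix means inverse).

  after f': (1 4 5 3 2 7)
  after r': (1 7 4 3 2 5)
  after f: (1 2 4 5 7)
  after f: (1 3 5 2)

f' r' f f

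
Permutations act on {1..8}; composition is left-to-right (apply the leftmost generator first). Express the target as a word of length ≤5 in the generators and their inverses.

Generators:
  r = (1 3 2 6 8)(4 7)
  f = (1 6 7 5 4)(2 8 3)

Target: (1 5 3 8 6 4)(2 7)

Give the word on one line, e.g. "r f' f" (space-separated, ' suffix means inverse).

  after f: (1 6 7 5 4)(2 8 3)
  after f: (1 7 4 6 5)(2 3 8)
  after r': (1 4 2)(3 6 5 8)
  after f': (1 5 2 4 3)(6 7)
  after r': (1 5 3 8 6 4)(2 7)

f f r' f' r'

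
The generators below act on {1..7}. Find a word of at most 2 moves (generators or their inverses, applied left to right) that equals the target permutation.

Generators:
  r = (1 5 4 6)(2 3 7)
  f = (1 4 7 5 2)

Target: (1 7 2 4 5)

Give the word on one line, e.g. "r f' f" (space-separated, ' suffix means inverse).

  after f: (1 4 7 5 2)
  after f: (1 7 2 4 5)

f f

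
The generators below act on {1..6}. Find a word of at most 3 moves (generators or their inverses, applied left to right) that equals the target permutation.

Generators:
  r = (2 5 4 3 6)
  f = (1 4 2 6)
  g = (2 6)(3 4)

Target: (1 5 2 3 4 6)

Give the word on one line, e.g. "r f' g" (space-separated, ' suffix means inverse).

  after f: (1 4 2 6)
  after r': (1 5 2 3 4 6)

f r'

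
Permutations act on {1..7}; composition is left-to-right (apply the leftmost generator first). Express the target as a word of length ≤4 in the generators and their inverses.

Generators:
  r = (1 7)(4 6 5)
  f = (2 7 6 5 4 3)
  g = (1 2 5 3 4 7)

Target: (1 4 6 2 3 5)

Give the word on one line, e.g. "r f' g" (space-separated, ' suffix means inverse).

  after g: (1 2 5 3 4 7)
  after f: (1 7)(2 4 6 5)
  after g': (1 4 6 2 3 5)

g f g'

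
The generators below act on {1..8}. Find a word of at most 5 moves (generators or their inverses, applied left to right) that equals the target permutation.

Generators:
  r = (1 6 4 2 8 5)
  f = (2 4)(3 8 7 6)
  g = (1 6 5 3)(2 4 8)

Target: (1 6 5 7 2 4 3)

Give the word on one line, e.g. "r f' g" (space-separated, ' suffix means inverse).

r' g' r' f' g

  after r': (1 5 8 2 4 6)
  after g': (1 6 3 5 4)
  after r': (2 4 5 6 3 8)
  after f': (4 5 7 8)
  after g: (1 6 5 7 2 4 3)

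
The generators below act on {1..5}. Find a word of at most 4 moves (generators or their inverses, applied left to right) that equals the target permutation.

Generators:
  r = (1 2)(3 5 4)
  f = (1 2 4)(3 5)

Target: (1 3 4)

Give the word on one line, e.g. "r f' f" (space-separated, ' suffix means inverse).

f' r

  after f': (1 4 2)(3 5)
  after r: (1 3 4)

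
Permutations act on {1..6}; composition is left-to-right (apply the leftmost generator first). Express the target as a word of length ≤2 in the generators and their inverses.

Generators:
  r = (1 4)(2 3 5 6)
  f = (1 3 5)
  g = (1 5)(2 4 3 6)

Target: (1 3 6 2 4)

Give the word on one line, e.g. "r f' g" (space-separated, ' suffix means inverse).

  after g: (1 5)(2 4 3 6)
  after f': (1 3 6 2 4)

g f'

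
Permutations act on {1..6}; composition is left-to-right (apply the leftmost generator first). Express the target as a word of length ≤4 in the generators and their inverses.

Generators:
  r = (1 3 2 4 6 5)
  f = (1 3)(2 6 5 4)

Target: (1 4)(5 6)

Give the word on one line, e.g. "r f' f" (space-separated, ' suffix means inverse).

  after r': (1 5 6 4 2 3)
  after f': (1 6 5 2)
  after f': (1 2 3)(4 5)
  after r: (1 4)(5 6)

r' f' f' r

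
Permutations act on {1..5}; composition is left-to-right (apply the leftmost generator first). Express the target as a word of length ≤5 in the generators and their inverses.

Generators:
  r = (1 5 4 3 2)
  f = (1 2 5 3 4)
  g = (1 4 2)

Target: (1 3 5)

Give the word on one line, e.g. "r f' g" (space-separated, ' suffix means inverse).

g' f r f'

  after g': (1 2 4)
  after f: (1 5 3 4 2)
  after r: (1 4)(2 5)
  after f': (1 3 5)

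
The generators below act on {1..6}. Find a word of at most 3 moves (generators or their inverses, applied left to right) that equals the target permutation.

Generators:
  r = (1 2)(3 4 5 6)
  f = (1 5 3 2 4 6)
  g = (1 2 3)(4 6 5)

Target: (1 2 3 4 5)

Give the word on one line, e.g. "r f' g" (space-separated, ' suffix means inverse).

r r g

  after r: (1 2)(3 4 5 6)
  after r: (3 5)(4 6)
  after g: (1 2 3 4 5)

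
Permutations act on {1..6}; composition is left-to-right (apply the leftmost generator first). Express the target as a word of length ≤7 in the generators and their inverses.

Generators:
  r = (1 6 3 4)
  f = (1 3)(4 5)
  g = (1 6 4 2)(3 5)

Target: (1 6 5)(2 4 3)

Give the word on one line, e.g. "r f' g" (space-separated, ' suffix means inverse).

  after r: (1 6 3 4)
  after f: (1 6)(3 5 4)
  after g: (1 4 5 2)
  after r: (2 6 3 4 5)
  after g: (1 6 5)(2 4 3)

r f g r g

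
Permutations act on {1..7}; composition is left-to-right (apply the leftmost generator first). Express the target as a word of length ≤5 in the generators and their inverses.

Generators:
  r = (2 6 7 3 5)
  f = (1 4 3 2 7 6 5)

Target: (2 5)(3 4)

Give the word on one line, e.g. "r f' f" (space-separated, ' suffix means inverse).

f r' r' f' r

  after f: (1 4 3 2 7 6 5)
  after r': (1 4 7 2 6 3 5)
  after r': (1 4 6 7 5)
  after f': (2 3 4 7 6)
  after r: (2 5)(3 4)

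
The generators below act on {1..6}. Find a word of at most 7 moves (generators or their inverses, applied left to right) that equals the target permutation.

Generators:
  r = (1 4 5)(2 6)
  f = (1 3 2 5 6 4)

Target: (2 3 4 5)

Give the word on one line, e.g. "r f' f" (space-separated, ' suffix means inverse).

  after r: (1 4 5)(2 6)
  after f': (1 6 3)(2 5 4)
  after r: (1 2)(3 4 6)
  after f: (1 5 6 2 3)
  after r: (2 3 4 5)

r f' r f r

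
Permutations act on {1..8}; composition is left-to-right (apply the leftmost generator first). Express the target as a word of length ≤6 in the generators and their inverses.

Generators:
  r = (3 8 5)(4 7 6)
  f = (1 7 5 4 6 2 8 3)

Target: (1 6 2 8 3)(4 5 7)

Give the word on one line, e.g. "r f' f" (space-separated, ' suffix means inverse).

f' r' f r'

  after f': (1 3 8 2 6 4 5 7)
  after r': (1 5 4 8 2 7)
  after f: (1 4 3)(2 5 6)
  after r': (1 6 2 8 3)(4 5 7)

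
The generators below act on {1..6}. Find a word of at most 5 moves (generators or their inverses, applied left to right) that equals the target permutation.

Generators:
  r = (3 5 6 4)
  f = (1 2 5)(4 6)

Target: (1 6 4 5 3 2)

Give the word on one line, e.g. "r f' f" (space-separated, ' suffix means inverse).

r f' r

  after r: (3 5 6 4)
  after f': (1 5 4 3 2)
  after r: (1 6 4 5 3 2)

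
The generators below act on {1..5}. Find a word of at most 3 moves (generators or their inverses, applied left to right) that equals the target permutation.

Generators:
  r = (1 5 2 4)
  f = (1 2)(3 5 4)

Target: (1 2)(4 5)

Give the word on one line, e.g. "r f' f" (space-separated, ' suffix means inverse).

  after r: (1 5 2 4)
  after r: (1 2)(4 5)

r r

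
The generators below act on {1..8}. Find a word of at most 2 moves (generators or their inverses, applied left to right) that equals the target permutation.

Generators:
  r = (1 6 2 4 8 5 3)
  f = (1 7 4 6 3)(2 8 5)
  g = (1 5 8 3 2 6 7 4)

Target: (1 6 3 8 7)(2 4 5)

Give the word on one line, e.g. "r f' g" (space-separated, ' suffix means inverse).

r' f'

  after r': (1 3 5 8 4 2 6)
  after f': (1 6 3 8 7)(2 4 5)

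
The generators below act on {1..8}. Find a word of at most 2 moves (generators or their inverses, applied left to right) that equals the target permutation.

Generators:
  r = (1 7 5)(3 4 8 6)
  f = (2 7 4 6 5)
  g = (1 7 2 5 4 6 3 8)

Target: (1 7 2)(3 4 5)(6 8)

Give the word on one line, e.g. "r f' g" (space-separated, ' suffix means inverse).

  after f': (2 5 6 4 7)
  after r: (1 7 2)(3 4 5)(6 8)

f' r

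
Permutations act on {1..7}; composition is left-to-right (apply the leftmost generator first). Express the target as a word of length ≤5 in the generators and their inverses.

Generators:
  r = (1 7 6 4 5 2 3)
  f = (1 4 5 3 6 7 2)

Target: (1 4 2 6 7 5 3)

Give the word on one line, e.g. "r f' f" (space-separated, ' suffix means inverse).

  after r': (1 3 2 5 4 6 7)
  after f': (1 5)(2 4 3 7)
  after r': (1 4 2 6 7 5 3)

r' f' r'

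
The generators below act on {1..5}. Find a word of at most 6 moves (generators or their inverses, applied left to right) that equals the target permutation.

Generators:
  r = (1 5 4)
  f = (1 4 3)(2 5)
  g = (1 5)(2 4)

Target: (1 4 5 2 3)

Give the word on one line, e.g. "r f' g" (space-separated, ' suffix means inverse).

  after r': (1 4 5)
  after f: (1 3)(2 5 4)
  after r': (1 3 4 2)
  after f': (1 4 5 2 3)

r' f r' f'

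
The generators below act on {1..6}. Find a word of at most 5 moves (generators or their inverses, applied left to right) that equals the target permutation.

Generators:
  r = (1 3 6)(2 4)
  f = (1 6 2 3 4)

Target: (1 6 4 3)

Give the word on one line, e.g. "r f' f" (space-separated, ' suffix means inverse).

f' r' r' f' r

  after f': (1 4 3 2 6)
  after r': (1 2 3 4)
  after r': (1 4 6 3 2)
  after f': (1 3 6 2 4)
  after r: (1 6 4 3)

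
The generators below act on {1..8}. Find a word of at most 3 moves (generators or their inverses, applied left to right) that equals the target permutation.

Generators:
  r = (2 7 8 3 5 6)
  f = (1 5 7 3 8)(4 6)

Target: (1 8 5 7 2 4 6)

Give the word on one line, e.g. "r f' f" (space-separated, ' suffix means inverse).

r' f'

  after r': (2 6 5 3 8 7)
  after f': (1 8 5 7 2 4 6)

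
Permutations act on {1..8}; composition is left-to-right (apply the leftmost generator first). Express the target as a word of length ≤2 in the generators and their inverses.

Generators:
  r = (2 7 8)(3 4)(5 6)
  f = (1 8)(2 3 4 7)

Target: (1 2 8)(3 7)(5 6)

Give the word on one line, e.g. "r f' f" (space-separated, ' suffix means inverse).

  after f': (1 8)(2 7 4 3)
  after r: (1 2 8)(3 7)(5 6)

f' r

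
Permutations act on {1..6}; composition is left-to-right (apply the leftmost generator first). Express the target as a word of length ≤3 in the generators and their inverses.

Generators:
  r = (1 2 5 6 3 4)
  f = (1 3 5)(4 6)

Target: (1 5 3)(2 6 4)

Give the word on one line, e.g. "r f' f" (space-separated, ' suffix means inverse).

r r

  after r: (1 2 5 6 3 4)
  after r: (1 5 3)(2 6 4)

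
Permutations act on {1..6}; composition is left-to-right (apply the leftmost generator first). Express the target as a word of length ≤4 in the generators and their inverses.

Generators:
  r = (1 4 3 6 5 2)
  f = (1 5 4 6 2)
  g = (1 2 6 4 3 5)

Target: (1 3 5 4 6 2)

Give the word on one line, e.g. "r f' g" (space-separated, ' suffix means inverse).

  after f: (1 5 4 6 2)
  after g': (1 3 4 2 5 6)
  after f': (1 3 5 4 6 2)

f g' f'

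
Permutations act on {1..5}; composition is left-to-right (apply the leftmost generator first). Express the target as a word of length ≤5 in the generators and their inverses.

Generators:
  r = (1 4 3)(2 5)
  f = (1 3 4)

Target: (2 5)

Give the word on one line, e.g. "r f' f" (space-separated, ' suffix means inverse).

r' f f

  after r': (1 3 4)(2 5)
  after f: (1 4 3)(2 5)
  after f: (2 5)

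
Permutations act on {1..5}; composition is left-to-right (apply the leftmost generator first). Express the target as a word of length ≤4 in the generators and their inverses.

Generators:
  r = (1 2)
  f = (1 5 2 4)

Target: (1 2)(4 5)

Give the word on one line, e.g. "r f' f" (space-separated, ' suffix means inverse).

f r f' r

  after f: (1 5 2 4)
  after r: (1 5)(2 4)
  after f': (4 5)
  after r: (1 2)(4 5)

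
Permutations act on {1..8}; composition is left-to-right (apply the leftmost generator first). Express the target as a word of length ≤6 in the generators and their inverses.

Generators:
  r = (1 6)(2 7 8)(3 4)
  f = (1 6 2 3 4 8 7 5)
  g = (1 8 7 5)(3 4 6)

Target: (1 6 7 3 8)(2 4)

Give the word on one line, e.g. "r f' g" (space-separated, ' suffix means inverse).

  after f: (1 6 2 3 4 8 7 5)
  after g: (1 3 6 2 4 7)(5 8)
  after r': (1 4 2 3)(5 7 6 8)
  after g: (1 6 7 3 8)(2 4)

f g r' g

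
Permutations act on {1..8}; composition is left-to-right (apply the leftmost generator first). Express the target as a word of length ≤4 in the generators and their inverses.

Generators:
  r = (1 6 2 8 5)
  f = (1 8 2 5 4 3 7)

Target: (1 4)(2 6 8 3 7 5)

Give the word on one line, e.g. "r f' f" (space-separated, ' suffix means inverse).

f' f' r f'

  after f': (1 7 3 4 5 2 8)
  after f': (1 3 5 8 7 4 2)
  after r: (1 3)(2 6)(4 8 7)
  after f': (1 4)(2 6 8 3 7 5)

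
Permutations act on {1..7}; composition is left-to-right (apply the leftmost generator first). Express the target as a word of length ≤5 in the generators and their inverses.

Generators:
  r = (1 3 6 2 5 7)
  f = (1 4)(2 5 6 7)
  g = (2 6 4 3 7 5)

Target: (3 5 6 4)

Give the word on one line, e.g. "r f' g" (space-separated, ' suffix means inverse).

  after g: (2 6 4 3 7 5)
  after f: (1 4 3 2 7 6)
  after f: (3 5 6 4)

g f f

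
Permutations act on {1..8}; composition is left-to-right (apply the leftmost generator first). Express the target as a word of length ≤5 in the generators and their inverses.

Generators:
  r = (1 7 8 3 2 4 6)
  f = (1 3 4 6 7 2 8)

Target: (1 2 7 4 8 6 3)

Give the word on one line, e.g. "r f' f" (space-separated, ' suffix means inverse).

r' r' r'

  after r': (1 6 4 2 3 8 7)
  after r': (1 4 3 7 6 2 8)
  after r': (1 2 7 4 8 6 3)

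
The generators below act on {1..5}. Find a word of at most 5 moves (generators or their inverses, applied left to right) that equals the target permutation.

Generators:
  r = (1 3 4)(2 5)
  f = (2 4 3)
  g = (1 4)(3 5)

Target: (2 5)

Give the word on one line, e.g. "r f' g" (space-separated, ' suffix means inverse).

f r' g

  after f: (2 4 3)
  after r': (1 4)(2 3 5)
  after g: (2 5)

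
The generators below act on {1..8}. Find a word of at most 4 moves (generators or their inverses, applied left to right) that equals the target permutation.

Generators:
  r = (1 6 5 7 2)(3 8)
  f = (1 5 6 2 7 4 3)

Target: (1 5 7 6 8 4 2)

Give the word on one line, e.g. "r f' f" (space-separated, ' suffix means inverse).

r' f' r

  after r': (1 2 7 5 6)(3 8)
  after f': (1 6 3 8 4 7)
  after r: (1 5 7 6 8 4 2)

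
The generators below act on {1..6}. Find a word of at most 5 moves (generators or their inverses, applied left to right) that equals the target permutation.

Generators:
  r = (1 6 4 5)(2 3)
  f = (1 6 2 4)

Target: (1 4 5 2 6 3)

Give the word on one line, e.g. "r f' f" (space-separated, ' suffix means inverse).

  after r': (1 5 4 6)(2 3)
  after f: (1 5)(2 3 4)
  after f: (1 5 6 2 3)
  after r: (3 6)(4 5)
  after f': (1 4 5 2 6 3)

r' f f r f'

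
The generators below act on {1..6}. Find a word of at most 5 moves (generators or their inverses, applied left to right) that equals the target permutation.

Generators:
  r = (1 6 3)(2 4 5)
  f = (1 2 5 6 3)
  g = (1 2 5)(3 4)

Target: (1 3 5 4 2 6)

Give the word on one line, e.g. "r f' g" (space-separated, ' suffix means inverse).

  after f: (1 2 5 6 3)
  after r': (1 5)(2 4)
  after f': (1 2 4)(3 6 5)
  after g': (2 3 6)(4 5)
  after f': (1 3 5 4 2 6)

f r' f' g' f'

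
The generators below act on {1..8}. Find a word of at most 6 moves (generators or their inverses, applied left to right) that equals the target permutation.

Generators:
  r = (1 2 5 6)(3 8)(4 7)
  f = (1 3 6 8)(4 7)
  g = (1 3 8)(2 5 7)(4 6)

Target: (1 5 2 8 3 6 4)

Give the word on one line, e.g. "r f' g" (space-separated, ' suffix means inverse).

r' g' g' r'

  after r': (1 6 5 2)(3 8)(4 7)
  after g': (1 4 5 7 6 2 8)
  after g': (1 6 7 4 2 3)
  after r': (1 5 2 8 3 6 4)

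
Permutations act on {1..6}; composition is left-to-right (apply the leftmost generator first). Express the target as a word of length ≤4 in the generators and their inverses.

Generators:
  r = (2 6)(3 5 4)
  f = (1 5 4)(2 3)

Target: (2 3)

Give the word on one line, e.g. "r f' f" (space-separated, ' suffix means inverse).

  after f: (1 5 4)(2 3)
  after f: (1 4 5)
  after f: (2 3)

f f f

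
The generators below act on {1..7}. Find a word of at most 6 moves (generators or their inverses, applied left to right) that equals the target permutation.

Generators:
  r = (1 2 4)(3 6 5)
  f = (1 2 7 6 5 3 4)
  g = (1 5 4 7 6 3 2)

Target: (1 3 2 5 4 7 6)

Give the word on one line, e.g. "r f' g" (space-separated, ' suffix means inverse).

  after f: (1 2 7 6 5 3 4)
  after g: (2 6 4 5)(3 7)
  after r: (1 2 5 4 3 7 6)
  after r: (1 4 6 2 3 7 5)
  after f': (1 3 2 5 4 7 6)

f g r r f'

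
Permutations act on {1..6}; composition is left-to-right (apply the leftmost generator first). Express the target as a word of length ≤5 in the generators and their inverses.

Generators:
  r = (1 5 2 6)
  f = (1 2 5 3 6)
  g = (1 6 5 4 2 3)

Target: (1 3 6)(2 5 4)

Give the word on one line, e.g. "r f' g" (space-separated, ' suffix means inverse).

r' f f g

  after r': (1 6 2 5)
  after f: (2 3 6 5)
  after f: (1 2 6 3)
  after g: (1 3 6)(2 5 4)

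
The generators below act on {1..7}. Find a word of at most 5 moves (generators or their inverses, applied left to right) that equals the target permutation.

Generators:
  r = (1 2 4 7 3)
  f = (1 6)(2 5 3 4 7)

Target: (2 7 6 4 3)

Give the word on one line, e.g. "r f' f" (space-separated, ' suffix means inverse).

f' r' r' f'

  after f': (1 6)(2 7 4 3 5)
  after r': (1 6 3 5)(2 4 7)
  after r': (1 6 7)(3 5)
  after f': (2 7 6 4 3)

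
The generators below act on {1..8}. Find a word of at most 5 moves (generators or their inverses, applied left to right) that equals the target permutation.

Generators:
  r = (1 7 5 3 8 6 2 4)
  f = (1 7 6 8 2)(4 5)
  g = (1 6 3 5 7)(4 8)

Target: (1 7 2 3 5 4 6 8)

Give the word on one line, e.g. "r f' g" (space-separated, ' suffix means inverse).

  after r': (1 4 2 6 8 3 5 7)
  after r': (1 2 8 5)(3 7 4 6)
  after g: (1 2 4 3)(5 6)(7 8)
  after f: (2 5 8 6 4 3 7)
  after g': (1 7 2 3 5 4 6 8)

r' r' g f g'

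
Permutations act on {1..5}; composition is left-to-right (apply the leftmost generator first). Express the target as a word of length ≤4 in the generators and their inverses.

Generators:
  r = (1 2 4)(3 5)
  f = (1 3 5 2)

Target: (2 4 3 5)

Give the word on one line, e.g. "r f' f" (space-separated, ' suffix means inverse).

r' f' r

  after r': (1 4 2)(3 5)
  after f': (1 4 5)
  after r: (2 4 3 5)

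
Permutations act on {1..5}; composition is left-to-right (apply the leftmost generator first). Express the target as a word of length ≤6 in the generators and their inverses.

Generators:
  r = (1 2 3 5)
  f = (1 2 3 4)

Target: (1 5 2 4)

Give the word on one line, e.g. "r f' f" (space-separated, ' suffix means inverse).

  after f: (1 2 3 4)
  after r': (3 4 5)
  after f': (1 4 5 2)
  after f': (1 3 2 4 5)
  after r: (1 5 2 4)

f r' f' f' r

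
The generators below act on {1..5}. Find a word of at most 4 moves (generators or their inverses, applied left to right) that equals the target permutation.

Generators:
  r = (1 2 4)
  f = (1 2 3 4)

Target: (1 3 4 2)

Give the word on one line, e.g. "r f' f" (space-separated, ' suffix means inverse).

  after r: (1 2 4)
  after f: (1 3 4 2)

r f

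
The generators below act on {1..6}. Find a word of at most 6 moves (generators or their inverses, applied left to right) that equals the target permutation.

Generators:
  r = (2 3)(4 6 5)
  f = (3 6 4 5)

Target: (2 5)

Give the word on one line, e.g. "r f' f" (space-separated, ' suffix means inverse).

f r r r f'

  after f: (3 6 4 5)
  after r: (2 3 5)
  after r: (3 4 6 5)
  after r: (2 3 6 4 5)
  after f': (2 5)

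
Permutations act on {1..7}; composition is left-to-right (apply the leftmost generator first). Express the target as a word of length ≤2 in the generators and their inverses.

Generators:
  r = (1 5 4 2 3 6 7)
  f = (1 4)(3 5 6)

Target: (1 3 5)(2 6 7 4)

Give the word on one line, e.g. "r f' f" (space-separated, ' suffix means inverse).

  after r: (1 5 4 2 3 6 7)
  after f': (1 3 5)(2 6 7 4)

r f'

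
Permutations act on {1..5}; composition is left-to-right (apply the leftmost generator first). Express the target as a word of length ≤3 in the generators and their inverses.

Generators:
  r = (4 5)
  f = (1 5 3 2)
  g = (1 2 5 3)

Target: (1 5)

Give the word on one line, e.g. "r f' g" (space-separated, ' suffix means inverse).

g f f

  after g: (1 2 5 3)
  after f: (2 3 5)
  after f: (1 5)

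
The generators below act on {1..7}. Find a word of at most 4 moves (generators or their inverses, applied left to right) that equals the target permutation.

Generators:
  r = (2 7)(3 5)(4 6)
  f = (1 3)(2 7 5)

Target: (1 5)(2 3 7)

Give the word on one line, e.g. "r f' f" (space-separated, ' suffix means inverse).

r f r

  after r: (2 7)(3 5)(4 6)
  after f: (1 3 2 5)(4 6)
  after r: (1 5)(2 3 7)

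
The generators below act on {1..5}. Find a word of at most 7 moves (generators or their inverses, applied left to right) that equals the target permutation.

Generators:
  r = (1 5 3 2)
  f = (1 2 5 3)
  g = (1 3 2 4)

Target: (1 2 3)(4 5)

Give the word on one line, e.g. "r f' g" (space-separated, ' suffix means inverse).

  after f': (1 3 5 2)
  after g: (1 2 3 5 4)
  after f: (1 5 4 2)
  after r': (3 5 4)
  after r': (1 2 3)(4 5)

f' g f r' r'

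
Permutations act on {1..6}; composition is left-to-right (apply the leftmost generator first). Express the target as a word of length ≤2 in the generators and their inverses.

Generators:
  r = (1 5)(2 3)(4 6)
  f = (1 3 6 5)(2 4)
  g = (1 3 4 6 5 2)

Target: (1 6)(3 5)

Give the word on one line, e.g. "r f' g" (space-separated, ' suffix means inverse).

f f

  after f: (1 3 6 5)(2 4)
  after f: (1 6)(3 5)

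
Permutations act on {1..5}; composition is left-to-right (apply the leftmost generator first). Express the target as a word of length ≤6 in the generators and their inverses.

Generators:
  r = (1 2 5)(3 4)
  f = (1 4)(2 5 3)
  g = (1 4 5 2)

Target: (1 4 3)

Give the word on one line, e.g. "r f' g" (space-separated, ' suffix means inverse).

f' r f' g'

  after f': (1 4)(2 3 5)
  after r: (1 3)(2 4)
  after f': (1 5 2)(3 4)
  after g': (1 4 3)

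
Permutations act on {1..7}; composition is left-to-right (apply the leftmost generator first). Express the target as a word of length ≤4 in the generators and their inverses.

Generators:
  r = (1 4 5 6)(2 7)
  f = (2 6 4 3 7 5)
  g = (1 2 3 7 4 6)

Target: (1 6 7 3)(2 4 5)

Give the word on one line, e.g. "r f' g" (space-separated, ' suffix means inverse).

f' r'

  after f': (2 5 7 3 4 6)
  after r': (1 6 7 3)(2 4 5)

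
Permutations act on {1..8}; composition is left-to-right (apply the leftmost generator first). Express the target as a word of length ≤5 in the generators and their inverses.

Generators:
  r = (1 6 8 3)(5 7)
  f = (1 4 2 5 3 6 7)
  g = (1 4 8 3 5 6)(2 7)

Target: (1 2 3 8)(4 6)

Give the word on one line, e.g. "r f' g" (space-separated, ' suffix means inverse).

g f r'

  after g: (1 4 8 3 5 6)(2 7)
  after f: (1 2)(4 8 6)(5 7)
  after r': (1 2 3 8)(4 6)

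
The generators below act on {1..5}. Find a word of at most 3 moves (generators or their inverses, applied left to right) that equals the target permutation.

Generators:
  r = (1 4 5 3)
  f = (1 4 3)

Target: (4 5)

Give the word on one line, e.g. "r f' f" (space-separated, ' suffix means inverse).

  after f: (1 4 3)
  after r': (4 5)

f r'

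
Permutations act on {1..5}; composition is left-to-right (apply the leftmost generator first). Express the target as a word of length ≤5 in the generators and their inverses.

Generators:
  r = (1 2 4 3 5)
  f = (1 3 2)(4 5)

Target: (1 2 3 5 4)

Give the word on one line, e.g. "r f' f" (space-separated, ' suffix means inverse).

  after f': (1 2 3)(4 5)
  after r: (1 4)(2 5 3)
  after r: (1 3 4 2)
  after f: (1 2 3 5 4)

f' r r f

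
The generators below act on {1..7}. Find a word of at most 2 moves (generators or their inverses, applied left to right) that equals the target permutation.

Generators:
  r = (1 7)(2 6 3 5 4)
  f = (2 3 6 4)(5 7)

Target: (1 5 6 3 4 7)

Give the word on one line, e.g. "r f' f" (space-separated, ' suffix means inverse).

  after r': (1 7)(2 4 5 3 6)
  after f: (1 5 6 3 4 7)

r' f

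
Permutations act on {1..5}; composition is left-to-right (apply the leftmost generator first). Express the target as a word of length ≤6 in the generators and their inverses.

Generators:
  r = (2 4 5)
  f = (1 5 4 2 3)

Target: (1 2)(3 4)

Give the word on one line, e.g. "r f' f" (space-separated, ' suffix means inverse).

  after f: (1 5 4 2 3)
  after f: (1 4 3 5 2)
  after r: (1 5 4 3 2)
  after r: (1 2)(3 4)

f f r r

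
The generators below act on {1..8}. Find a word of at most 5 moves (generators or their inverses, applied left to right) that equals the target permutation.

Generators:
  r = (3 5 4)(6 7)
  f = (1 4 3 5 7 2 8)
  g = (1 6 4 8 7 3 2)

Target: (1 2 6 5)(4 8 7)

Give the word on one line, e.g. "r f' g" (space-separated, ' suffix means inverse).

  after f': (1 8 2 7 5 3 4)
  after r': (1 8 2 6 7 3 5 4)
  after f': (1 2 6 5)(4 8 7)

f' r' f'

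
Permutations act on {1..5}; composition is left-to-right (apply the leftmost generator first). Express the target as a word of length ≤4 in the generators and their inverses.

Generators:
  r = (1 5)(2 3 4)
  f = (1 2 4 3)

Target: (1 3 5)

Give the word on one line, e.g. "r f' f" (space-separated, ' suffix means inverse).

f r

  after f: (1 2 4 3)
  after r: (1 3 5)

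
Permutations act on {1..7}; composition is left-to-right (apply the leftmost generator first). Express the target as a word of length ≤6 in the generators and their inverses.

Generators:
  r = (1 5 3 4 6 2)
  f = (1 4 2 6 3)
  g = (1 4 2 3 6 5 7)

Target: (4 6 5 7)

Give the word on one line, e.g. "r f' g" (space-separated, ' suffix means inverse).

f' g r' f'

  after f': (1 3 6 2 4)
  after g: (1 6 3 5 7)
  after r': (1 4 3)(2 6 5 7)
  after f': (4 6 5 7)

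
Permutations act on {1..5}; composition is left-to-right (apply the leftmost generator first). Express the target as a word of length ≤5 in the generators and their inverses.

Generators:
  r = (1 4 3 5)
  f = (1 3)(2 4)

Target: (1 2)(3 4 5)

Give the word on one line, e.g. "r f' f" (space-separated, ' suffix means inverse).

f r' f' r' r'

  after f: (1 3)(2 4)
  after r': (1 4 2)(3 5)
  after f': (1 2 3 5)
  after r': (1 2 4)
  after r': (1 2)(3 4 5)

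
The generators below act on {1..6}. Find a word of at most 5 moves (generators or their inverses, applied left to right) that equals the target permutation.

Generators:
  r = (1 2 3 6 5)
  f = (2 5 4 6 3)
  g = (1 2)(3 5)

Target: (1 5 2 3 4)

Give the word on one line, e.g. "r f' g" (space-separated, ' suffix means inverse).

f f f r'

  after f: (2 5 4 6 3)
  after f: (2 4 3 5 6)
  after f: (2 6 5 3 4)
  after r': (1 5 2 3 4)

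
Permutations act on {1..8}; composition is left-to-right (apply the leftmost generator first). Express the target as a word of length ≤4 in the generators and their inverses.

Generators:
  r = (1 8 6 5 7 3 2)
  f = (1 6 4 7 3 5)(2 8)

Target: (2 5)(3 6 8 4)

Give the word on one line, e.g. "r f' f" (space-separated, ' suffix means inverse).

r f r

  after r: (1 8 6 5 7 3 2)
  after f: (1 2 6)(3 8 4 7 5)
  after r: (2 5)(3 6 8 4)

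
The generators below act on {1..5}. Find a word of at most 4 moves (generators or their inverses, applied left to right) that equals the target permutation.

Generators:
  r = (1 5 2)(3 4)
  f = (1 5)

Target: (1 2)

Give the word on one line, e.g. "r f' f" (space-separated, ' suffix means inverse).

r r f

  after r: (1 5 2)(3 4)
  after r: (1 2 5)
  after f: (1 2)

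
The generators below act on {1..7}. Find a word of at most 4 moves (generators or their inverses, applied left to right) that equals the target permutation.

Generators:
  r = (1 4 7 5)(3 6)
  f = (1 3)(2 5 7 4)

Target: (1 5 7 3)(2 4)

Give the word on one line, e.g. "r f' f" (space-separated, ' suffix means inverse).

r r f'

  after r: (1 4 7 5)(3 6)
  after r: (1 7)(4 5)
  after f': (1 5 7 3)(2 4)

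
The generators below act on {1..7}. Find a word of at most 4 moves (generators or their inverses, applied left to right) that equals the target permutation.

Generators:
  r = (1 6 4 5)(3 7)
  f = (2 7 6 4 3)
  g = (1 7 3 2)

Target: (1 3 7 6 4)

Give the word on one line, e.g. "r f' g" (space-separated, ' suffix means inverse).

  after f: (2 7 6 4 3)
  after g: (1 7 6 4 2 3)
  after g: (1 3 7 6 4)

f g g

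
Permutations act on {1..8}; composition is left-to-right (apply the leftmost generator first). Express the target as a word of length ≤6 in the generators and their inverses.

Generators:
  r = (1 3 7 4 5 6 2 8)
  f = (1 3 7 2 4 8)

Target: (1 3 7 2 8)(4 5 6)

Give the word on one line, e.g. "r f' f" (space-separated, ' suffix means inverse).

  after f': (1 8 4 2 7 3)
  after r': (1 2 3 8 7)(4 6 5)
  after f': (1 7 8 3 4 6 5 2)
  after r': (1 3 7 2 8)(4 5 6)

f' r' f' r'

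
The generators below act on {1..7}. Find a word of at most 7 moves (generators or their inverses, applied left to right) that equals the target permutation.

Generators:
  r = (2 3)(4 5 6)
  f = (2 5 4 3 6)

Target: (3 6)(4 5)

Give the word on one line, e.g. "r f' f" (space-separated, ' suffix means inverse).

  after f': (2 6 3 4 5)
  after r: (2 4 6)(3 5)
  after f': (2 5 4 3)
  after r: (2 6 4)
  after f: (3 6)(4 5)

f' r f' r f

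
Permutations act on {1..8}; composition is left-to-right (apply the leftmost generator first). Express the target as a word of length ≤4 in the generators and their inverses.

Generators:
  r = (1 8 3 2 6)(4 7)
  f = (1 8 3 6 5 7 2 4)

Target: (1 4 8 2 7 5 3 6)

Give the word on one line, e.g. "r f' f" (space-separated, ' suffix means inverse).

  after f': (1 4 2 7 5 6 3 8)
  after r': (1 7 5 2 4 3)(6 8)
  after r': (1 4 8 2 7 5 3 6)

f' r' r'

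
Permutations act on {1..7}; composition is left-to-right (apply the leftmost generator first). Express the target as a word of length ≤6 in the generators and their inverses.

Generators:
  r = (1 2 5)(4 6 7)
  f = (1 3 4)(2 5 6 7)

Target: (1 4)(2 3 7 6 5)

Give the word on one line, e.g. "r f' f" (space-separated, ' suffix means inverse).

  after r': (1 5 2)(4 7 6)
  after f: (1 6)(2 3 4)
  after r: (1 7 4 5)(2 3 6)
  after r: (1 4)(2 3 7 6 5)

r' f r r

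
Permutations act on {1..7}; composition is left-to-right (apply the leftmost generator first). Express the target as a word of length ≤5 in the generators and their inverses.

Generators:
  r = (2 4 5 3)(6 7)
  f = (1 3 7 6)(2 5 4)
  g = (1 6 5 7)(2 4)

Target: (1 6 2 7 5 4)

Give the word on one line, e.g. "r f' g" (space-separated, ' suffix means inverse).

r' f g r' g'

  after r': (2 3 5 4)(6 7)
  after f: (1 3 4 5 2 7)
  after g: (1 3 2)(4 7 6 5)
  after r': (1 5 2)(4 6)
  after g': (1 6 2 7 5 4)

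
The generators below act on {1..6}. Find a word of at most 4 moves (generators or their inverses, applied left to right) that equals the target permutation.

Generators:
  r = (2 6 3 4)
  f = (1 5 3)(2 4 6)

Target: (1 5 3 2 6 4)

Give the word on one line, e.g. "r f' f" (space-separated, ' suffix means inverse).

r' f

  after r': (2 4 3 6)
  after f: (1 5 3 2 6 4)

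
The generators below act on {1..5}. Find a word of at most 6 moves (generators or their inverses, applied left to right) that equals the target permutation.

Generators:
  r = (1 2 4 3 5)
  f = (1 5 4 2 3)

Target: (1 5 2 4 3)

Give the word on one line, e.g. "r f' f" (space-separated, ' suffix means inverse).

  after f': (1 3 2 4 5)
  after r: (1 5 2 3 4)
  after r: (2 5 4)
  after f: (1 5 2 4 3)

f' r r f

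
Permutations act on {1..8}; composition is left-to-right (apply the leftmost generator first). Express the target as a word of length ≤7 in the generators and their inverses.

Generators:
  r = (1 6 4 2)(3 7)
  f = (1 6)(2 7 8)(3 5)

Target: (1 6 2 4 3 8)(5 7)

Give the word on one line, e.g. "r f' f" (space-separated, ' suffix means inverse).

  after r: (1 6 4 2)(3 7)
  after f: (2 6 4 7 5 3 8)
  after r': (1 2)(3 8 4)(5 7)
  after r': (1 4 7 5 3 8 6)
  after r': (1 6 2 4 3 8)(5 7)

r f r' r' r'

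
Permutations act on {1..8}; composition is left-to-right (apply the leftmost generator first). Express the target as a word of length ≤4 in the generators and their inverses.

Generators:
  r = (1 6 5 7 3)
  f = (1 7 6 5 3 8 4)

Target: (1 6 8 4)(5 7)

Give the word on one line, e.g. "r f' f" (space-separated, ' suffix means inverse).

r r r f

  after r: (1 6 5 7 3)
  after r: (1 5 3 6 7)
  after r: (1 7 6 3 5)
  after f: (1 6 8 4)(5 7)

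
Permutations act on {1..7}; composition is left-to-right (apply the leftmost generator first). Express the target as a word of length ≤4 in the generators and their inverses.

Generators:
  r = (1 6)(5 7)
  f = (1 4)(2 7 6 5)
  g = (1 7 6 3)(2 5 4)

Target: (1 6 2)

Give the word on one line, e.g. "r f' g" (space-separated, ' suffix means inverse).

f' f' r

  after f': (1 4)(2 5 6 7)
  after f': (2 6)(5 7)
  after r: (1 6 2)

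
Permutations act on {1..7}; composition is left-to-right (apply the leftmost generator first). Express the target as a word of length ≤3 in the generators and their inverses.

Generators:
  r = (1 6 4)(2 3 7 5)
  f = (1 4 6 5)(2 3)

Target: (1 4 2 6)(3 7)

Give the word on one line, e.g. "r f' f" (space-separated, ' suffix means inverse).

  after r': (1 4 6)(2 5 7 3)
  after f: (1 6 4 5 7 2)
  after r: (1 4 2 6)(3 7)

r' f r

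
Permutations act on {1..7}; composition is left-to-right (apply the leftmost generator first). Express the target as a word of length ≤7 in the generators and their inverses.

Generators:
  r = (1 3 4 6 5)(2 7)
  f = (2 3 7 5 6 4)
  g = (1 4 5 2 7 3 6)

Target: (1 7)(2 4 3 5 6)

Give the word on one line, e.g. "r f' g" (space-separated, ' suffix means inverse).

g f r' f' g'

  after g: (1 4 5 2 7 3 6)
  after f: (1 2 5 3 4 6)
  after r': (1 7 2 6 5)
  after f': (1 3 2 5)(4 6 7)
  after g': (1 7)(2 4 3 5 6)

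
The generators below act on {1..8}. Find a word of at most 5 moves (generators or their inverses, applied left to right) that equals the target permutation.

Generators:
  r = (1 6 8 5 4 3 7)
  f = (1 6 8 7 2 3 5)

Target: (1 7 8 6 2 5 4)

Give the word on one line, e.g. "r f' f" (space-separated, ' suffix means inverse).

  after f': (1 5 3 2 7 8 6)
  after r': (1 8)(2 3)(4 5)(6 7)
  after f: (1 7 8 6 2 5 4)

f' r' f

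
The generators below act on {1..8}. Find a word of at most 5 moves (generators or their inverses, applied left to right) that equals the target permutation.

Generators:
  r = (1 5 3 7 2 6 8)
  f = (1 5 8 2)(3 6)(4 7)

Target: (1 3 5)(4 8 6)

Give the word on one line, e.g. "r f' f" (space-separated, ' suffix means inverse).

  after f': (1 2 8 5)(3 6)(4 7)
  after r: (1 6 7 4 2)(3 8)
  after f': (1 3 5)(4 8 6)

f' r f'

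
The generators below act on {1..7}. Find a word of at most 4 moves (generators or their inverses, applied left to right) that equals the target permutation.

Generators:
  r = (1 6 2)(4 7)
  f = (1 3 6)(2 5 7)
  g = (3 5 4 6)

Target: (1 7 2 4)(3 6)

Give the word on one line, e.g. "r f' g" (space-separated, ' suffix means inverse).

g f' r f'

  after g: (3 5 4 6)
  after f': (1 6)(2 7 5 4 3)
  after r: (1 2 4 3)(5 7)
  after f': (1 7 2 4)(3 6)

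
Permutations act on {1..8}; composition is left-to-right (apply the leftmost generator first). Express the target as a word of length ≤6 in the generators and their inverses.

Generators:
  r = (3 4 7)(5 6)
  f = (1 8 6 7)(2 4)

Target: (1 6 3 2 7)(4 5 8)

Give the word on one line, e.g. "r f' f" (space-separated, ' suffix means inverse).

  after f: (1 8 6 7)(2 4)
  after f: (1 6)(7 8)
  after r: (1 5 6)(3 4 7 8)
  after f': (1 5 8 3 2 4 6 7)
  after r: (1 6 3 2 7)(4 5 8)

f f r f' r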